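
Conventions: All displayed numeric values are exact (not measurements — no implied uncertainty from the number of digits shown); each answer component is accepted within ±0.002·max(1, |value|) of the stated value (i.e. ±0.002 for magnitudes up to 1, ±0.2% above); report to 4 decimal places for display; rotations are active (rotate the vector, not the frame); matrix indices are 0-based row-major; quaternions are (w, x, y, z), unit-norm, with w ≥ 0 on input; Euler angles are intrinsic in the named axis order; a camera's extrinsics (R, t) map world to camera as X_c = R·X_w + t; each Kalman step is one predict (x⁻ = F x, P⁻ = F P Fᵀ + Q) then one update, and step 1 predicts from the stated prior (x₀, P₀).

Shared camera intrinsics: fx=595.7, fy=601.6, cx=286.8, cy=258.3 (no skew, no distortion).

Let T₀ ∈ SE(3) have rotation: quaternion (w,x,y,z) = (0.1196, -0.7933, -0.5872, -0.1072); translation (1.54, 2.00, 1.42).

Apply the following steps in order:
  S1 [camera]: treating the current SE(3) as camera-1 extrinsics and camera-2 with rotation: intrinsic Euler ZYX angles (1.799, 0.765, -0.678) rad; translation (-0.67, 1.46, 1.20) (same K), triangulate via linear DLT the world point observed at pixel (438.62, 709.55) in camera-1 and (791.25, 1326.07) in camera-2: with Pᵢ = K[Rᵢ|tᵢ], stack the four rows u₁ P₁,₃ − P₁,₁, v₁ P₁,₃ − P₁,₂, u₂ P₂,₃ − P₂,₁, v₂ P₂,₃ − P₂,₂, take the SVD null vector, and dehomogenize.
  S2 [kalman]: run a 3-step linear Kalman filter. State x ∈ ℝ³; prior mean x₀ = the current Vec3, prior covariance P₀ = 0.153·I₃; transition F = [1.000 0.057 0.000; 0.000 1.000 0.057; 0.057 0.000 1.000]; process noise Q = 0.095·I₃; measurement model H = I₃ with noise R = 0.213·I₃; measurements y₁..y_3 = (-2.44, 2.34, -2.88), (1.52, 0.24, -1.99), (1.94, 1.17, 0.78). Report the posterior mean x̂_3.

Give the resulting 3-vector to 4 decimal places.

after S1 (triangulate): (0.0724, -0.9014, -1.1629)
after S2 (kf_track): (1.0564, 0.8010, -0.6454)

result = (1.0564, 0.8010, -0.6454)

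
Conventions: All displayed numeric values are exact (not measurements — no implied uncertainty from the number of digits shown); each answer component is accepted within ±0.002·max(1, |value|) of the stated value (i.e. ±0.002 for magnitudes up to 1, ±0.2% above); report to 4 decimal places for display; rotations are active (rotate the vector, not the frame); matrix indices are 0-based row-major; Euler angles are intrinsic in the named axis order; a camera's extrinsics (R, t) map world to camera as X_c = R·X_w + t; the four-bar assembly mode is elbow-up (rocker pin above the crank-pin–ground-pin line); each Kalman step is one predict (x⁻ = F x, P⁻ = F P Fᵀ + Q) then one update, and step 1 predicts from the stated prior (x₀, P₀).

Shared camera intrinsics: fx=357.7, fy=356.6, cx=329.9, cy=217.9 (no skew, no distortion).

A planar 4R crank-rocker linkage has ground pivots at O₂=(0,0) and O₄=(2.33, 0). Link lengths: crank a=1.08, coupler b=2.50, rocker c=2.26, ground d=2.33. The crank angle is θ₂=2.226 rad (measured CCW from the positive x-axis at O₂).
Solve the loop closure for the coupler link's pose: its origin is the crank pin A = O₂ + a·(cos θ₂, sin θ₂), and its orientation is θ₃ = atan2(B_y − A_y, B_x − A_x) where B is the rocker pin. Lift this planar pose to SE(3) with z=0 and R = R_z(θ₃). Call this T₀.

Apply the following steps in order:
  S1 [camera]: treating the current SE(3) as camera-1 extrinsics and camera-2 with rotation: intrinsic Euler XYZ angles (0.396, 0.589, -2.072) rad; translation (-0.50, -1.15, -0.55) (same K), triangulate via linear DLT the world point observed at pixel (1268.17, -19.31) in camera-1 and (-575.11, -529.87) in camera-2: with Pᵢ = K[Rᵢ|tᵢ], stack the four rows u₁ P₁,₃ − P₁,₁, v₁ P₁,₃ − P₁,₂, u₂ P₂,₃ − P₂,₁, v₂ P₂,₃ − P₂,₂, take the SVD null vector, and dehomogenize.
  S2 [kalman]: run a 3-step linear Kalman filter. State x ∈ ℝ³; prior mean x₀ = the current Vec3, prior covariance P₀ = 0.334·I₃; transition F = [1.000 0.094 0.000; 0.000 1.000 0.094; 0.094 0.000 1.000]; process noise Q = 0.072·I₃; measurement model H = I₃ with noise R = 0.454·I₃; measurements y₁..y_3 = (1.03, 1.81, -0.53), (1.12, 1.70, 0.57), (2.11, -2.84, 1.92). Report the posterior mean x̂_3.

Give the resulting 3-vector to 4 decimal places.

result = (1.3984, -0.5092, 0.9070)

source (fourbar_fk): coupler pose = R=[0.8663 -0.4995 0.0000; 0.4995 0.8663 0.0000; 0.0000 0.0000 1.0000], t=(-0.6581, 0.8564, 0.0000)
after S1 (triangulate): (0.8342, -1.7433, 0.3566)
after S2 (kf_track): (1.3984, -0.5092, 0.9070)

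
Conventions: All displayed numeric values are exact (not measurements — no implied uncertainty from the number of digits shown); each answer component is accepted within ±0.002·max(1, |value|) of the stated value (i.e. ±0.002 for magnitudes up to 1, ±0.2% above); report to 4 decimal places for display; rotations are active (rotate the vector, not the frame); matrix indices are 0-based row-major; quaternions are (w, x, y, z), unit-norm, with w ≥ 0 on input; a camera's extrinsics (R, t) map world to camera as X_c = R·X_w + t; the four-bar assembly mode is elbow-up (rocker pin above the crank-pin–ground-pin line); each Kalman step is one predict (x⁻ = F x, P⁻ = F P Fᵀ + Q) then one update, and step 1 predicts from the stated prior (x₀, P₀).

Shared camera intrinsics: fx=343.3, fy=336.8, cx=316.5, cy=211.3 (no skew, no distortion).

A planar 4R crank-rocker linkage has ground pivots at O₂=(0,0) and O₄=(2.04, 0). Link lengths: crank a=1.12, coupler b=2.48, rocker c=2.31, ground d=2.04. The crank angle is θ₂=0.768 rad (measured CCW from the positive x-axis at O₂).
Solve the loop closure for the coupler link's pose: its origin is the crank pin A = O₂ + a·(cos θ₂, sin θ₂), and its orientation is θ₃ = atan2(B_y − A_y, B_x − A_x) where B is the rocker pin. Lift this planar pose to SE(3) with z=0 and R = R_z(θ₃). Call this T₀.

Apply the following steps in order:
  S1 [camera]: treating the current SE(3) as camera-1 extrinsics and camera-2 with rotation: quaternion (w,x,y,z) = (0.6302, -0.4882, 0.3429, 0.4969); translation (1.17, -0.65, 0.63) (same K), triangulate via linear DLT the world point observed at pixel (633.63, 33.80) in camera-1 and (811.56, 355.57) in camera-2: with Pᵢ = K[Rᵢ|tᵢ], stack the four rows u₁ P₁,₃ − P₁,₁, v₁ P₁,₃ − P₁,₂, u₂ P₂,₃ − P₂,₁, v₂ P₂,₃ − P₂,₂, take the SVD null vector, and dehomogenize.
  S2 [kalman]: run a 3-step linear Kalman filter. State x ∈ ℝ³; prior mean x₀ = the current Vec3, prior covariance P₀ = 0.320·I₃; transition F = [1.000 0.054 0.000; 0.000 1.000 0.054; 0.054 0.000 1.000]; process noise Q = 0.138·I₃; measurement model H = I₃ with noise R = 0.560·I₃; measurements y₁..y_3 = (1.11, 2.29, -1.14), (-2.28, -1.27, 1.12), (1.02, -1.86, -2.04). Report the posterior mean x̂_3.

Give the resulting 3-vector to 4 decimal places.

source (fourbar_fk): coupler pose = R=[0.8312 -0.5560 0.0000; 0.5560 0.8312 0.0000; 0.0000 0.0000 1.0000], t=(0.8056, 0.7781, 0.0000)
after S1 (triangulate): (-0.3074, -1.7918, 1.6739)
after S2 (kf_track): (-0.1269, -1.0165, -0.4152)

result = (-0.1269, -1.0165, -0.4152)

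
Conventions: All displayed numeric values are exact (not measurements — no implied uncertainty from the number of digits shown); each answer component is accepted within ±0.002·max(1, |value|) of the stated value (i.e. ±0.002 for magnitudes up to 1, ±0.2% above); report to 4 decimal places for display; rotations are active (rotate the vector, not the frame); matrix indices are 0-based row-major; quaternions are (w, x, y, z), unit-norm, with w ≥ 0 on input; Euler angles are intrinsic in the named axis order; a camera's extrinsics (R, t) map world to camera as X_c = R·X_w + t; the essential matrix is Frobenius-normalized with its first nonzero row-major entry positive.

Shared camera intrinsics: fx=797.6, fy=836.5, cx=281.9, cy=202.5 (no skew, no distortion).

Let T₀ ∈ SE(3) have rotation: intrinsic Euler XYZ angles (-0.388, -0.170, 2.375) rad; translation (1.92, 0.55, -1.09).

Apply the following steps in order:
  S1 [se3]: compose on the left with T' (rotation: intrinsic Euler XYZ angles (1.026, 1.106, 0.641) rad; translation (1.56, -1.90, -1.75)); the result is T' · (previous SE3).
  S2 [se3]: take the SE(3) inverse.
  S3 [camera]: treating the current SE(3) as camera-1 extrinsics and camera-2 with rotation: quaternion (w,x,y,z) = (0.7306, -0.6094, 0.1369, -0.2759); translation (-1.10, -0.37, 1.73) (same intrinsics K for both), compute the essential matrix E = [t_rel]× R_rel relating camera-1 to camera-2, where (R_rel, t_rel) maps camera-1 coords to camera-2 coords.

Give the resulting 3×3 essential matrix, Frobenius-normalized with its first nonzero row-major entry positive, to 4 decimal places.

after S1 (compose_se3): R=[-0.7502 0.0915 0.6548; -0.5361 -0.6639 -0.5214; 0.3870 -0.7422 0.5471], t=(1.1280, 0.2664, -1.2048)
after S2 (invert_se3): R=[-0.7502 -0.5361 0.3870; 0.0915 -0.6639 -0.7422; 0.6548 -0.5214 0.5471], t=(1.4553, -0.8206, 0.0594)
after S3 (essential): [0.5402 -0.0069 0.4015; 0.0935 0.0780 -0.4229; 0.4403 0.1088 -0.3840]

matrix = [0.5402 -0.0069 0.4015; 0.0935 0.0780 -0.4229; 0.4403 0.1088 -0.3840]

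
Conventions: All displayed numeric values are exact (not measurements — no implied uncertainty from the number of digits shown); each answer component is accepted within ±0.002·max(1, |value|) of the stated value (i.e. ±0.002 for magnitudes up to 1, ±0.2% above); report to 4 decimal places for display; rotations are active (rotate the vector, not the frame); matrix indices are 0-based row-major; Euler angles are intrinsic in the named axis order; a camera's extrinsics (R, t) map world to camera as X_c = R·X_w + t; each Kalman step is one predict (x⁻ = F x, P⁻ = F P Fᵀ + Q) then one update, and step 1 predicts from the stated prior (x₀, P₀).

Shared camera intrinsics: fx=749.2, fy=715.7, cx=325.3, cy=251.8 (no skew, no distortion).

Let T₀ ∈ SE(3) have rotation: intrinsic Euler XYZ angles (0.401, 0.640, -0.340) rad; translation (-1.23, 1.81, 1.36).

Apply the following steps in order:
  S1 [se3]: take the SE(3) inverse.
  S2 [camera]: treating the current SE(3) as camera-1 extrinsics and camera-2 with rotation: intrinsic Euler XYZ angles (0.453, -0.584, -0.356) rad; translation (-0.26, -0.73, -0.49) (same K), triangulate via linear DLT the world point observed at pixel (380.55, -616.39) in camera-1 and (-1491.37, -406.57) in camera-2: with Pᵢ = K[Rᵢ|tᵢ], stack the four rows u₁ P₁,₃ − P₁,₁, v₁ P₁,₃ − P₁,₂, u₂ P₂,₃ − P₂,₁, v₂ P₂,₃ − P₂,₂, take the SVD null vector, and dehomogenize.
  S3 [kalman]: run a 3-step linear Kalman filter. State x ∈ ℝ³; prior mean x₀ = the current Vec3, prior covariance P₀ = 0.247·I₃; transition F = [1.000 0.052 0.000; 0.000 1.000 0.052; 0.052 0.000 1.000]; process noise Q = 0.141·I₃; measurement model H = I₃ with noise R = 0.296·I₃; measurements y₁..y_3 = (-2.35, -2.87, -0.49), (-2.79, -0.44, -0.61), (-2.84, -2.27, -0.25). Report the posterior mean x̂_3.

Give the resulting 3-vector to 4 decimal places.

result = (-2.6159, -1.6201, -0.2655)

after S1 (invert_se3): R=[0.7562 -0.0873 -0.6485; 0.2675 0.9457 0.1846; 0.5972 -0.3131 0.7385], t=(1.9700, -1.6338, 0.2969)
after S2 (triangulate): (-0.8863, 0.2753, 1.8483)
after S3 (kf_track): (-2.6159, -1.6201, -0.2655)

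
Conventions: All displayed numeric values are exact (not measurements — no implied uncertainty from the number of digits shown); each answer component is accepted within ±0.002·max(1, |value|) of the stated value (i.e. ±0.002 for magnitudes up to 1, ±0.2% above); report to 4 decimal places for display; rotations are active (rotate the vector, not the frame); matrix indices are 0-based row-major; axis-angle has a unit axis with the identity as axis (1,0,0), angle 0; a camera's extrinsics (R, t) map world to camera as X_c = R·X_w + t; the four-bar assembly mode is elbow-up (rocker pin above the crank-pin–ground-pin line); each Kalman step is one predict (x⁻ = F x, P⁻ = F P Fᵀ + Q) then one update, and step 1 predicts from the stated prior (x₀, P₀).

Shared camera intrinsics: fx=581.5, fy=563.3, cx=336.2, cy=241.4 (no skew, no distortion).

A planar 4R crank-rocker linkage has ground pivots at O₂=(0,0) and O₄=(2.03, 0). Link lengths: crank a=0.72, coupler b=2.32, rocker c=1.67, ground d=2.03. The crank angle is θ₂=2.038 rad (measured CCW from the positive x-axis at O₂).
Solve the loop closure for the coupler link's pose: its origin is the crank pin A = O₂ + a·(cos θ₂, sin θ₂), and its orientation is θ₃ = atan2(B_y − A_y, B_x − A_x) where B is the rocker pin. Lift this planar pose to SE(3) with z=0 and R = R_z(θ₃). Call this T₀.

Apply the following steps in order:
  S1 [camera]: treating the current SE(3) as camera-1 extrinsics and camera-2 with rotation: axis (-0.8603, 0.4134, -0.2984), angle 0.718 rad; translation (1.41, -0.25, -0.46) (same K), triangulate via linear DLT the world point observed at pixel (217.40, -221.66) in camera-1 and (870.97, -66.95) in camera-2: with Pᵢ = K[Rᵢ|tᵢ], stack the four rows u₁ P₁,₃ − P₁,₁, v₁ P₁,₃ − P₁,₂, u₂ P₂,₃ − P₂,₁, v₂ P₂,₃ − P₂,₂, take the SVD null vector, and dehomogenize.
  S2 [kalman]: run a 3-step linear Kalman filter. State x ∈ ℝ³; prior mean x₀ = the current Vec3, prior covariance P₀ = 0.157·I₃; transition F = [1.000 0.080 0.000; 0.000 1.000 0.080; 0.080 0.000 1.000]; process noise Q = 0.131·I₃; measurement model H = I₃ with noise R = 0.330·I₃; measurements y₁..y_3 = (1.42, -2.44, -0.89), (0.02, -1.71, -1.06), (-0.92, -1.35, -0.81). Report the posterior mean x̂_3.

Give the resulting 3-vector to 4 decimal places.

source (fourbar_fk): coupler pose = R=[0.9011 -0.4337 0.0000; 0.4337 0.9011 0.0000; 0.0000 0.0000 1.0000], t=(-0.3243, 0.6428, 0.0000)
after S1 (triangulate): (-0.5118, -1.3534, 0.9715)
after S2 (kf_track): (-0.4600, -1.6179, -0.6089)

result = (-0.4600, -1.6179, -0.6089)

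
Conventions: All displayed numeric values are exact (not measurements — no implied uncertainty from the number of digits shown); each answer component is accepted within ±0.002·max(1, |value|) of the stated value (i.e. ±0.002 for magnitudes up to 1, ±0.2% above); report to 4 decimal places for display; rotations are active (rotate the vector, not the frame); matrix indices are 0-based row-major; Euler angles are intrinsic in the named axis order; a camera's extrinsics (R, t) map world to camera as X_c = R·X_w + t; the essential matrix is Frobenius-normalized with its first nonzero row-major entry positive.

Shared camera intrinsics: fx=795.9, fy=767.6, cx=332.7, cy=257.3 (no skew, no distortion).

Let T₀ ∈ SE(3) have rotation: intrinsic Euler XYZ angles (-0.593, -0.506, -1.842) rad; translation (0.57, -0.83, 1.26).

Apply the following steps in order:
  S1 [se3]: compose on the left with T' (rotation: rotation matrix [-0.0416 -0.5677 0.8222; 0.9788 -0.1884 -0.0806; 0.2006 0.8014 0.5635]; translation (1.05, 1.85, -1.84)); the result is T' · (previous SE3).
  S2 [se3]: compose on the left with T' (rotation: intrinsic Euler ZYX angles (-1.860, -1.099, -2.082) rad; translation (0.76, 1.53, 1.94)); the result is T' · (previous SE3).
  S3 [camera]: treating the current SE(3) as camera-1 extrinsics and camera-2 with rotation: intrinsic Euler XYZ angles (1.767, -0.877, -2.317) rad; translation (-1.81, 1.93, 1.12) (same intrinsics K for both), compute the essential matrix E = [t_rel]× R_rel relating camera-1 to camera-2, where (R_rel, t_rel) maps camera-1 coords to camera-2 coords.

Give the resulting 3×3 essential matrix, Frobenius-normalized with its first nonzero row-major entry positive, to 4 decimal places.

matrix = [0.4109 -0.5479 -0.1336; -0.3719 -0.0986 -0.5514; -0.0518 -0.1274 -0.2054]

after S1 (compose_se3): R=[0.8587 0.3844 0.3390; -0.0999 0.7743 -0.6249; -0.5027 0.5027 0.7032], t=(2.5334, 2.4627, -1.6808)
after S2 (compose_se3): R=[-0.4001 -0.2267 0.8880; 0.0214 -0.9710 -0.2382; 0.9162 -0.0763 0.3933], t=(-2.4650, 0.0563, 3.5942)
after S3 (essential): [0.4109 -0.5479 -0.1336; -0.3719 -0.0986 -0.5514; -0.0518 -0.1274 -0.2054]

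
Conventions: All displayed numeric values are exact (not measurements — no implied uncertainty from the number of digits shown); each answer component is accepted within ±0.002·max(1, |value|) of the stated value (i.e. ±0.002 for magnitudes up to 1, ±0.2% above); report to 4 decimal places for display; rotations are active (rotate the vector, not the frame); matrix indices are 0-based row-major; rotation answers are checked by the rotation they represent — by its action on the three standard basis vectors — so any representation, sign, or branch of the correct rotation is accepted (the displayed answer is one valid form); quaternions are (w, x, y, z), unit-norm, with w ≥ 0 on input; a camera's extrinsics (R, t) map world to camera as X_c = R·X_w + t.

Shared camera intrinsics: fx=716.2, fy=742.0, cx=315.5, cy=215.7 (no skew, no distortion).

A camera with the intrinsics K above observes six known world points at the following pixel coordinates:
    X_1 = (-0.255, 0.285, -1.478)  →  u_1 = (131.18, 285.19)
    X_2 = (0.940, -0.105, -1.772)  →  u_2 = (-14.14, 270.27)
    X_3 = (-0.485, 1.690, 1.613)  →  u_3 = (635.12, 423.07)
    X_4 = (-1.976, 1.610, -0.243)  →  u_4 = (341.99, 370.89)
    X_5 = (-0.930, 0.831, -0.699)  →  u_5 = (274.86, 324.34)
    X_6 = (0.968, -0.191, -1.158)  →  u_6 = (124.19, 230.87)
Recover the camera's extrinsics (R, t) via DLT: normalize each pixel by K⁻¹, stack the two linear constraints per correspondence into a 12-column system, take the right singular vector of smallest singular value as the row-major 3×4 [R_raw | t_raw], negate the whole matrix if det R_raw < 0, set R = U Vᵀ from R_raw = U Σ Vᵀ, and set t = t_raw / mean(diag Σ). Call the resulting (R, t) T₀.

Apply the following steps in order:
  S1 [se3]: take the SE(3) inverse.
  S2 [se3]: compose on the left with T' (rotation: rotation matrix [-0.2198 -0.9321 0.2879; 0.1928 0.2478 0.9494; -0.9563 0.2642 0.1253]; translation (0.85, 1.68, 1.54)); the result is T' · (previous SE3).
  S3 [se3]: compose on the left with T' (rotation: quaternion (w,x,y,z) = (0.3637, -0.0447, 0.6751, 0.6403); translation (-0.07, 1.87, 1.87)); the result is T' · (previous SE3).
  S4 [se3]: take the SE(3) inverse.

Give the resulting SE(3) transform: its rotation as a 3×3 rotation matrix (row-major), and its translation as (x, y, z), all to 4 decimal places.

source (pnp_recover): camera pose = R=[0.0353 0.1306 0.9908; 0.1382 0.9813 -0.1342; -0.9898 0.1416 0.0166], t=(0.3298, -0.0400, 4.0303)
after S1 (invert_se3): R=[0.0353 0.1382 -0.9898; 0.1306 0.9813 0.1416; 0.9908 -0.1342 0.0166], t=(3.9830, -0.5746, -0.3991)
after S2 (compose_se3): R=[0.1558 -0.9837 0.0903; 0.9799 0.1423 -0.1400; 0.1248 0.1103 0.9860], t=(0.3953, 1.9267, -2.4707)
after S3 (compose_se3): R=[-0.5753 0.6925 0.4353; 0.3476 -0.2748 0.8965; 0.7404 0.6671 -0.0827], t=(-2.4446, 0.1531, 3.0475)
after S4 (invert_se3): R=[-0.5753 0.3476 0.7404; 0.6925 -0.2748 0.6671; 0.4353 0.8965 -0.0827], t=(-3.7159, -0.2981, 1.1788)

rotation (matrix) = ((-0.5753, 0.3476, 0.7404), (0.6925, -0.2748, 0.6671), (0.4353, 0.8965, -0.0827)), translation = (-3.7159, -0.2981, 1.1788)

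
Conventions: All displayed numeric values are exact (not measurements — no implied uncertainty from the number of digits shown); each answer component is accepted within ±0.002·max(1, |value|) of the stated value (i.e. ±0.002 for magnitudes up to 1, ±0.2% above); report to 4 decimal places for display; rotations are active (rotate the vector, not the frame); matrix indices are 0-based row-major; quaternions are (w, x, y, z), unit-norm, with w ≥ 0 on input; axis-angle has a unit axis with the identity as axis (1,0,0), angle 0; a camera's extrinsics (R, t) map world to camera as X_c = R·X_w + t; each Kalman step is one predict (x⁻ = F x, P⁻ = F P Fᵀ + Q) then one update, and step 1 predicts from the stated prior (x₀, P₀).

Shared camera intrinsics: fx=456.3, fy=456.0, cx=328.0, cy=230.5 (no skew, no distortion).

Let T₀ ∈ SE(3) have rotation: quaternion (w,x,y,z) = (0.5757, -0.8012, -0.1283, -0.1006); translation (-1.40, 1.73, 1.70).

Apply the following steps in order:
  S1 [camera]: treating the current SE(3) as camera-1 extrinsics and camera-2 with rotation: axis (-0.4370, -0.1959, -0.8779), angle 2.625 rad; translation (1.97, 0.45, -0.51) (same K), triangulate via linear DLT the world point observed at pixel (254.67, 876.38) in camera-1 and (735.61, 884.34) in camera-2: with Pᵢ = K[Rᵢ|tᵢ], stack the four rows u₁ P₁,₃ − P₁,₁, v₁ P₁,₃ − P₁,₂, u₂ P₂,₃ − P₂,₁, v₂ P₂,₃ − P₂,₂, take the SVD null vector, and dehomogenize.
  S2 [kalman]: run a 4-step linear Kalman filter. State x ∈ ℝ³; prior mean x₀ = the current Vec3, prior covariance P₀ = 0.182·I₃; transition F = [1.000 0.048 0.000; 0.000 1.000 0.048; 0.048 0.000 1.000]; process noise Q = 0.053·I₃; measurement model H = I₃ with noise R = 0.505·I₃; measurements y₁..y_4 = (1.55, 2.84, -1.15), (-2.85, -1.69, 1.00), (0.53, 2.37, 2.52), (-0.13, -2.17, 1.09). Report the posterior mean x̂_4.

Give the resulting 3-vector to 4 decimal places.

after S1 (triangulate): (1.4883, -1.5955, 1.9588)
after S2 (kf_track): (0.1483, -0.3585, 1.3536)

result = (0.1483, -0.3585, 1.3536)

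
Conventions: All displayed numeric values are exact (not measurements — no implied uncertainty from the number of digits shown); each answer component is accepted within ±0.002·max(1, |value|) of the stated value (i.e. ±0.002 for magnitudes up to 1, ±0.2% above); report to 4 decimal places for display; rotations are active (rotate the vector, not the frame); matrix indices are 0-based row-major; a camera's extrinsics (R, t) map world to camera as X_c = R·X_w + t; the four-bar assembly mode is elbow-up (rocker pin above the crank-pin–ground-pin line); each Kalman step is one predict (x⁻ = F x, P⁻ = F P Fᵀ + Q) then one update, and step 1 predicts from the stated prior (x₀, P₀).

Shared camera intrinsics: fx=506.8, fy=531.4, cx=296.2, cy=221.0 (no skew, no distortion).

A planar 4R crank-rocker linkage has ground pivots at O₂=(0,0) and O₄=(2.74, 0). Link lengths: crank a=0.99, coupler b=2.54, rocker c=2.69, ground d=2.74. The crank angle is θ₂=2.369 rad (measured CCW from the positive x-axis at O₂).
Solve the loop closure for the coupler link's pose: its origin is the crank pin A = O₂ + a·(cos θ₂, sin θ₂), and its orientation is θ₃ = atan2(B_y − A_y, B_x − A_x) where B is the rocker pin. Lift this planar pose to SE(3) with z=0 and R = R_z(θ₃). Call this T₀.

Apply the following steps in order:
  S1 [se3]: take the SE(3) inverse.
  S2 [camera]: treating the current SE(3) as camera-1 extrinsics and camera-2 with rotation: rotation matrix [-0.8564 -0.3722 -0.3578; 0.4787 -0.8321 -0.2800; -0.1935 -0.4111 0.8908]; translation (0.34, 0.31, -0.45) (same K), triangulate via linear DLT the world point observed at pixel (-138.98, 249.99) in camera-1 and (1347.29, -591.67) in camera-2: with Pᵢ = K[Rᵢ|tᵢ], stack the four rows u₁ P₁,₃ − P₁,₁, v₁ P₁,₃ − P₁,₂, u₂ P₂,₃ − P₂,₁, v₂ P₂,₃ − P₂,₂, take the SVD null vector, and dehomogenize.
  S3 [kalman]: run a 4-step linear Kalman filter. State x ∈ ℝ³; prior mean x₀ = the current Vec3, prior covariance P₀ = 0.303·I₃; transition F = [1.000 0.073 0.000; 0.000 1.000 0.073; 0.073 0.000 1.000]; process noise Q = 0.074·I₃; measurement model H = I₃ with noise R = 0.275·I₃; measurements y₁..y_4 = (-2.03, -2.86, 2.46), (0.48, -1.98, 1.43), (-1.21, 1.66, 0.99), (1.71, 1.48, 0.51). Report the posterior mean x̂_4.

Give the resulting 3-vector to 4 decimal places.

source (fourbar_fk): coupler pose = R=[0.7854 -0.6190 0.0000; 0.6190 0.7854 0.0000; 0.0000 0.0000 1.0000], t=(-0.7089, 0.6910, 0.0000)
after S1 (invert_se3): R=[0.7854 0.6190 0.0000; -0.6190 0.7854 0.0000; 0.0000 0.0000 1.0000], t=(0.1291, -0.9815, 0.0000)
after S2 (triangulate): (-1.3536, 0.2462, 0.9103)
after S3 (kf_track): (0.1159, 0.5863, 1.0173)

result = (0.1159, 0.5863, 1.0173)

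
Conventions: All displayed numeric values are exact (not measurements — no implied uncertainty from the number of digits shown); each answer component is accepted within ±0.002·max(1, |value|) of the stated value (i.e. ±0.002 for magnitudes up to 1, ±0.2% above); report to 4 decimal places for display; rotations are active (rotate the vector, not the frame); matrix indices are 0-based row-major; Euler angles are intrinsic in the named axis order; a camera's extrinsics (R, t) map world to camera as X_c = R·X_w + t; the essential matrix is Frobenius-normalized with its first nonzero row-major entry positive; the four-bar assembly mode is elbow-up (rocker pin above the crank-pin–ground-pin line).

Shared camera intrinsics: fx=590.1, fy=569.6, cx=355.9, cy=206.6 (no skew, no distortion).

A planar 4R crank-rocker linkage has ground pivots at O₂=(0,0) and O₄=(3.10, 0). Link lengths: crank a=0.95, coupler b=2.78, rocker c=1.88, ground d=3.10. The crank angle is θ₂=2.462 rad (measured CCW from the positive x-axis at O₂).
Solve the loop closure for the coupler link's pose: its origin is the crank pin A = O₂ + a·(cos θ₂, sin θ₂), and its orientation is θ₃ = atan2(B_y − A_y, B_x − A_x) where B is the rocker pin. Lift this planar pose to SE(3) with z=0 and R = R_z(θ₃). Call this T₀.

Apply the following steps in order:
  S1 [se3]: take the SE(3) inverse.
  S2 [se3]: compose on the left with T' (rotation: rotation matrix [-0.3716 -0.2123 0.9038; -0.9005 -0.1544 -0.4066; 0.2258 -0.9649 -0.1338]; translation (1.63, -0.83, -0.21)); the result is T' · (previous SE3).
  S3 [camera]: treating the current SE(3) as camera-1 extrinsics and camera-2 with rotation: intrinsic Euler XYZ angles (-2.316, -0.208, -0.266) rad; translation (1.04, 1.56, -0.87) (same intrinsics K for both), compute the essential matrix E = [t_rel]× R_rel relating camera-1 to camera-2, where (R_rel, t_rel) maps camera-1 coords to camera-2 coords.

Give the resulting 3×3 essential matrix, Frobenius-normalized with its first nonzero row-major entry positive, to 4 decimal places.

source (fourbar_fk): coupler pose = R=[0.9515 -0.3077 0.0000; 0.3077 0.9515 0.0000; 0.0000 0.0000 1.0000], t=(-0.7389, 0.5971, 0.0000)
after S1 (invert_se3): R=[0.9515 0.3077 0.0000; -0.3077 0.9515 0.0000; 0.0000 0.0000 1.0000], t=(0.5194, -0.7954, 0.0000)
after S2 (compose_se3): R=[-0.2883 -0.3163 0.9038; -0.8093 -0.4239 -0.4065; 0.5118 -0.8487 -0.1338], t=(1.6058, -1.1749, 0.6748)
after S3 (essential): [0.1985 -0.1996 -0.1718; 0.2954 -0.2533 -0.5012; 0.3009 -0.4307 0.4612]

matrix = [0.1985 -0.1996 -0.1718; 0.2954 -0.2533 -0.5012; 0.3009 -0.4307 0.4612]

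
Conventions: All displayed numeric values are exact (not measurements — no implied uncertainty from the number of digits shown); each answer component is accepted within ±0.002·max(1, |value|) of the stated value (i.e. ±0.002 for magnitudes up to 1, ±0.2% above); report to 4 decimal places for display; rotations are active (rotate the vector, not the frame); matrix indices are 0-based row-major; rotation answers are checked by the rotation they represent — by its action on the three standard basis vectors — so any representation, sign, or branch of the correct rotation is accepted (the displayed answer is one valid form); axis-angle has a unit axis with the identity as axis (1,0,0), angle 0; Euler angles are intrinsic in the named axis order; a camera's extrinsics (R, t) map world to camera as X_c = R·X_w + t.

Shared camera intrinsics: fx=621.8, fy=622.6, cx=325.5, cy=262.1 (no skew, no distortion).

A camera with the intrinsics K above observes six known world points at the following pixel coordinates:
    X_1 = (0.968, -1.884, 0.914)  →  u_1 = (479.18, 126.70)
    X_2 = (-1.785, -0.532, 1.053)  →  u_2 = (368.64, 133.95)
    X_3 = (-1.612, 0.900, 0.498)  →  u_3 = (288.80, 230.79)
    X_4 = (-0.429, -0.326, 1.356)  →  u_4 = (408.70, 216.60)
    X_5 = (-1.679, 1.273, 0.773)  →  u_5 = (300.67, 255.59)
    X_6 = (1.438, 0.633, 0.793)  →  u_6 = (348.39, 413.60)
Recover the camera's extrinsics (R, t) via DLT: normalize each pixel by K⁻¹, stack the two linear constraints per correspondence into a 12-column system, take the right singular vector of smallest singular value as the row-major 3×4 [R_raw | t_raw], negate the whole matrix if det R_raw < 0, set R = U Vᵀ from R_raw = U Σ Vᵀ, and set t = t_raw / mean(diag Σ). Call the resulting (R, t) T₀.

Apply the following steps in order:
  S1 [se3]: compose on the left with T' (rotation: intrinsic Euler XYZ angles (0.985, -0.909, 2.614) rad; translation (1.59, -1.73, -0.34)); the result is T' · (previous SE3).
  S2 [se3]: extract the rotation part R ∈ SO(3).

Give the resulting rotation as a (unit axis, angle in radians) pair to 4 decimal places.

rotation (axis_angle) = ((-0.7974, 0.0375, 0.6022), 2.2956)

source (pnp_recover): camera pose = R=[0.0948 -0.3172 0.9436; 0.5958 0.7774 0.2015; -0.7975 0.5431 0.2627], t=(-0.4900, -0.2298, 5.8485)
after S1 (compose_se3): R=[0.3945 -0.5005 -0.7706; 0.4012 -0.6607 0.6345; -0.8267 -0.5595 -0.0598], t=(-2.6925, -5.1059, 1.8421)
after S2 (rot_of_se3): [0.3945 -0.5005 -0.7706; 0.4012 -0.6607 0.6345; -0.8267 -0.5595 -0.0598]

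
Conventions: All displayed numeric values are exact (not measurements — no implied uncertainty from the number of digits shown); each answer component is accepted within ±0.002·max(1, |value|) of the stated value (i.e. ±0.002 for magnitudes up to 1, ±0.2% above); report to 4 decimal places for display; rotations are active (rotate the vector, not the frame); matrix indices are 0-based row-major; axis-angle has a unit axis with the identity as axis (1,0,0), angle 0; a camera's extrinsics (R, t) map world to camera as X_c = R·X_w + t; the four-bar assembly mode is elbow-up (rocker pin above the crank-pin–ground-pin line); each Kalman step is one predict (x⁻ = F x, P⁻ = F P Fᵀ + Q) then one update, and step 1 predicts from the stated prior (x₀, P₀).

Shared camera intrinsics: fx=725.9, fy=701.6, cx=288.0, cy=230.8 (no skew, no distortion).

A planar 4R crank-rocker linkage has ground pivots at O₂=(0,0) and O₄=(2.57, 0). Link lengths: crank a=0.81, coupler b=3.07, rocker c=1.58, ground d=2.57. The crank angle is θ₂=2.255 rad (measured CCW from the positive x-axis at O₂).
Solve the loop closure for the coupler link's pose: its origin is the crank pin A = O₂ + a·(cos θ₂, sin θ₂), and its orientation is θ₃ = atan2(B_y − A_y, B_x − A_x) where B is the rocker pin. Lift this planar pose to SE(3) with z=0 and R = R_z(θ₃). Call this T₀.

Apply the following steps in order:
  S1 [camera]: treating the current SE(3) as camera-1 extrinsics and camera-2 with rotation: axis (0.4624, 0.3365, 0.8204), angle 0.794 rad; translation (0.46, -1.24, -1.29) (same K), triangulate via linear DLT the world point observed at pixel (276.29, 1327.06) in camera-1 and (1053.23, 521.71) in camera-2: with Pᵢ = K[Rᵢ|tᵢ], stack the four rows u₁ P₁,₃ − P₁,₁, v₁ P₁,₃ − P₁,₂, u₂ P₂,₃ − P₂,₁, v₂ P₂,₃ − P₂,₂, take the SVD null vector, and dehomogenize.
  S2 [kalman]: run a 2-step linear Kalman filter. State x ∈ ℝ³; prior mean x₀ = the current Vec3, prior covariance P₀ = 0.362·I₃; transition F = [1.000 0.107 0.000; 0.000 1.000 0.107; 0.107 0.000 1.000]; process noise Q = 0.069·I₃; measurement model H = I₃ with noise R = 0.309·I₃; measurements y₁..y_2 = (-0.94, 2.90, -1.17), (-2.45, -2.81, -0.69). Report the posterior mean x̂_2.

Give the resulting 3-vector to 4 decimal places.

result = (-1.1300, -0.0008, -0.4740)

source (fourbar_fk): coupler pose = R=[0.9515 -0.3075 0.0000; 0.3075 0.9515 0.0000; 0.0000 0.0000 1.0000], t=(-0.5120, 0.6277, 0.0000)
after S1 (triangulate): (1.0977, 1.8223, 1.7275)
after S2 (kf_track): (-1.1300, -0.0008, -0.4740)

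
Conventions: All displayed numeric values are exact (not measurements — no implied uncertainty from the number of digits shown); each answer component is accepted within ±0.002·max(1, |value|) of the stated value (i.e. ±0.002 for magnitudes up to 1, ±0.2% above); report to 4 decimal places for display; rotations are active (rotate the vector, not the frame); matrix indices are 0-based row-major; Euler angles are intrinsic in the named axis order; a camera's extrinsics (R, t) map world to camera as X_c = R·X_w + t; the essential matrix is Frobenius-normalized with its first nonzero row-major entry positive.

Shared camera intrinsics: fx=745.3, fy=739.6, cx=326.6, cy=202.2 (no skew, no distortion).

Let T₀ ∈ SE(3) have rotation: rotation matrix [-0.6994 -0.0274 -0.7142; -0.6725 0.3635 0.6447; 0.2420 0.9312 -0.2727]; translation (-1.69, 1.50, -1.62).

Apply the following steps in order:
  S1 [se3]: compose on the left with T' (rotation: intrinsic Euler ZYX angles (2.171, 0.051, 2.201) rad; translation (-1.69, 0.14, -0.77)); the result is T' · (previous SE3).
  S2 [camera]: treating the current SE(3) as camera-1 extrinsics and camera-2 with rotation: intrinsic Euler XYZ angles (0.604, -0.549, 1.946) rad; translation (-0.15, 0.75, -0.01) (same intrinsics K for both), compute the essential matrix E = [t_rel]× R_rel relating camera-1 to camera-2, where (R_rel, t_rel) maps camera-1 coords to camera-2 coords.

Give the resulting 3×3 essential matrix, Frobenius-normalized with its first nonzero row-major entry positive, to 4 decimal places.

after S1 (compose_se3): R=[0.2486 0.8204 0.5149; -0.7187 0.5126 -0.4698; -0.6494 -0.2533 0.7170], t=(-1.1497, -1.4016, 1.4799)
after S2 (essential): [0.0437 0.5497 0.3017; -0.4884 0.3258 -0.1198; -0.3919 -0.1105 -0.2830]

matrix = [0.0437 0.5497 0.3017; -0.4884 0.3258 -0.1198; -0.3919 -0.1105 -0.2830]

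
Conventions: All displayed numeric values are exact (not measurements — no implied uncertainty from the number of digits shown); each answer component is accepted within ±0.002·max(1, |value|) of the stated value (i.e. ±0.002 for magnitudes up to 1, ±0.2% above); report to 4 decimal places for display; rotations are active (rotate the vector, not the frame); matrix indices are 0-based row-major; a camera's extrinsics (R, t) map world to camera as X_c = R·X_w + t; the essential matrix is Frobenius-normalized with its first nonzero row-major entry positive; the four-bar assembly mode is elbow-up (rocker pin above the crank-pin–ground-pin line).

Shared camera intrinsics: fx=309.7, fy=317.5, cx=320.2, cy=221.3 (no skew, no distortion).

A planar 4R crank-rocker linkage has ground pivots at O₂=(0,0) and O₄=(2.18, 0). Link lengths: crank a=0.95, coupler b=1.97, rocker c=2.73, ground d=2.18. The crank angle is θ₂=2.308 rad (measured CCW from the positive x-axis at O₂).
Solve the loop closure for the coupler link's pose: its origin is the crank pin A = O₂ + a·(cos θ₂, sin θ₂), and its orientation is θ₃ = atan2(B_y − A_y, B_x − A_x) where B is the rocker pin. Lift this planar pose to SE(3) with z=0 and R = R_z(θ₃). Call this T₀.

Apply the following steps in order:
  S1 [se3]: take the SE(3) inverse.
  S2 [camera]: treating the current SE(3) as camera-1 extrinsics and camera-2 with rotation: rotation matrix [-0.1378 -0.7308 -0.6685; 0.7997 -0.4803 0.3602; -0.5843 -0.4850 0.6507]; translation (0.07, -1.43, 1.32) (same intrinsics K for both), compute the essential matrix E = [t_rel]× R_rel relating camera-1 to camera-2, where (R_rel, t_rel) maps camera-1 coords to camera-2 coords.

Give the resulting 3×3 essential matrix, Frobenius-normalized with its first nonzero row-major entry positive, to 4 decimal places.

source (fourbar_fk): coupler pose = R=[0.6317 -0.7752 0.0000; 0.7752 0.6317 0.0000; 0.0000 0.0000 1.0000], t=(-0.6386, 0.7033, 0.0000)
after S1 (invert_se3): R=[0.6317 0.7752 0.0000; -0.7752 0.6317 -0.0000; 0.0000 0.0000 1.0000], t=(-0.1418, -0.9394, 0.0000)
after S2 (essential): [0.4015 0.2419 -0.5210; -0.3039 -0.1131 -0.1778; -0.4064 -0.1269 -0.4368]

matrix = [0.4015 0.2419 -0.5210; -0.3039 -0.1131 -0.1778; -0.4064 -0.1269 -0.4368]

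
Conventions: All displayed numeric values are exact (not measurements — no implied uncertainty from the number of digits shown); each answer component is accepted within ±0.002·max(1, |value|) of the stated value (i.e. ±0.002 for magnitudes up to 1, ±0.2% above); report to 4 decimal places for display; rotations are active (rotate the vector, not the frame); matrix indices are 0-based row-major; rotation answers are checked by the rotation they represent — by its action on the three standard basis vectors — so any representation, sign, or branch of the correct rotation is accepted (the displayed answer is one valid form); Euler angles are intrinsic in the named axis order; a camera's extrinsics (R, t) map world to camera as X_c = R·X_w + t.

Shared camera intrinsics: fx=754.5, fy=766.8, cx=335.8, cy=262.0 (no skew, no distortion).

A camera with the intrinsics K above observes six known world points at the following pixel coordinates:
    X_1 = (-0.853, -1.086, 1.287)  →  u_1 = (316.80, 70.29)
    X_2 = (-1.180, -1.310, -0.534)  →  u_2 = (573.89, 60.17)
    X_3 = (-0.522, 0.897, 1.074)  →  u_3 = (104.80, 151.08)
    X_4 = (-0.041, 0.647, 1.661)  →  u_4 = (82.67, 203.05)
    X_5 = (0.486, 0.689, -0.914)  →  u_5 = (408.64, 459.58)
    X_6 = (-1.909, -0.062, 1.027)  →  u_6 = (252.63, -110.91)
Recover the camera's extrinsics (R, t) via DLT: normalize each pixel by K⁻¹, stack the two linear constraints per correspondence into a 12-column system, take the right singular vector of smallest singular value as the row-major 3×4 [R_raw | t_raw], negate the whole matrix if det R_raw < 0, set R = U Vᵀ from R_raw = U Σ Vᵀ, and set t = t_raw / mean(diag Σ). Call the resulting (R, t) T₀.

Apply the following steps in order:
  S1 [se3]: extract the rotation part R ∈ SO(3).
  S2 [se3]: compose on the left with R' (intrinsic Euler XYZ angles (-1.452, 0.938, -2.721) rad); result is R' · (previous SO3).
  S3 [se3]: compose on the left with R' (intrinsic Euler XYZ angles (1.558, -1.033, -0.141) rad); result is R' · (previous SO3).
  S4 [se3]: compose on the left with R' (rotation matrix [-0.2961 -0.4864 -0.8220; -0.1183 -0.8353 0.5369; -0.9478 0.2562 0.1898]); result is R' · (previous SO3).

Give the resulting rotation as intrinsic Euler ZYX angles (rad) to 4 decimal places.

rotation (euler_zyx) = (0.6228, -0.1054, -3.0939)

source (pnp_recover): camera pose = R=[-0.0993 -0.6219 -0.7768; 0.9313 0.2168 -0.2927; 0.3504 -0.7525 0.5576], t=(0.1000, 0.0200, 4.3101)
after S1 (rot_of_se3): [-0.0993 -0.6219 -0.7768; 0.9313 0.2168 -0.2927; 0.3504 -0.7525 0.5576]
after S2 (compose_so3): [0.5611 -0.2187 0.7983; -0.2672 -0.9607 -0.0754; 0.7834 -0.1711 -0.5975]
after S3 (compose_so3): [-0.4075 -0.0332 0.9126; -0.8505 0.3777 -0.3661; -0.3326 -0.9253 -0.1822]
after S4 (compose_so3): [0.8077 0.5867 0.0576; 0.5801 -0.8084 0.1000; 0.1052 -0.0474 -0.9933]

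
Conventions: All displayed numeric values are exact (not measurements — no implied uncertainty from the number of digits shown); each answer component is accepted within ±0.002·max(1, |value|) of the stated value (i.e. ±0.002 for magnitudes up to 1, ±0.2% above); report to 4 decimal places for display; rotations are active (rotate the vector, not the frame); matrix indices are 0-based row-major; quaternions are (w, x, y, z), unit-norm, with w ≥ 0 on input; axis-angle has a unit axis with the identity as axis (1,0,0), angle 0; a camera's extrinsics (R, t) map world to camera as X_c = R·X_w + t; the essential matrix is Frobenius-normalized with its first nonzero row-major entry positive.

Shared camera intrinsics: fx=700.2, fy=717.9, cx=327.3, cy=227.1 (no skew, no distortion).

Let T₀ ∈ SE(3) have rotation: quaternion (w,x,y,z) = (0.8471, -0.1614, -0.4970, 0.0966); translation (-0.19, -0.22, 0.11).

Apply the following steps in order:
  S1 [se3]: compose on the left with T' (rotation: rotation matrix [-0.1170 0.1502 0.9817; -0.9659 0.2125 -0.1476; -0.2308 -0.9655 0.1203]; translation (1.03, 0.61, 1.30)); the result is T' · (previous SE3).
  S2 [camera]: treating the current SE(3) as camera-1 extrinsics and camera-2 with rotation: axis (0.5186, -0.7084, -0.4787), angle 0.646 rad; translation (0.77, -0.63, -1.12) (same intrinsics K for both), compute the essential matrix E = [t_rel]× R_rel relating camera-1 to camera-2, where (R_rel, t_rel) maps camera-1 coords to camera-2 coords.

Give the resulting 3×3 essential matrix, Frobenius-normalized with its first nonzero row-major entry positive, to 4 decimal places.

after S1 (compose_se3): R=[0.7877 -0.2227 0.5744; -0.5215 0.2551 0.8142; -0.3279 -0.9409 0.0848], t=(1.1272, 0.7305, 1.5695)
after S2 (essential): [0.0792 -0.2678 0.4528; 0.4813 -0.0739 -0.4242; 0.3923 -0.3265 0.1984]

matrix = [0.0792 -0.2678 0.4528; 0.4813 -0.0739 -0.4242; 0.3923 -0.3265 0.1984]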